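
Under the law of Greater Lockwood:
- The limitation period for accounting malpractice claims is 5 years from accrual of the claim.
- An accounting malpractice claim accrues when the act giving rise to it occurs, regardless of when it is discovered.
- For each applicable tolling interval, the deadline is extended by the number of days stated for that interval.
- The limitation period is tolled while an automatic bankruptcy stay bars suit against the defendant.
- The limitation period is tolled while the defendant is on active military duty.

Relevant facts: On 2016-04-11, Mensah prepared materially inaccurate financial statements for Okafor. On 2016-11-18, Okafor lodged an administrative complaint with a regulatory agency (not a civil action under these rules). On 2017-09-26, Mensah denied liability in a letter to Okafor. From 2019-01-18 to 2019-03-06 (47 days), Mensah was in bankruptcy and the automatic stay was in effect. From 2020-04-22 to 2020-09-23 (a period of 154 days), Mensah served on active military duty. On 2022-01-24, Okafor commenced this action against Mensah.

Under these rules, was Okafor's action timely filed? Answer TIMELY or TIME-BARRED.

The claim accrued on 2016-04-11, the date of the act.
5 years from 2016-04-11 is 2021-04-11.
The period was tolled for 47 days by the automatic bankruptcy stay (2019-01-18 to 2019-03-06), pushing the deadline to 2021-05-28.
The period was tolled for 154 days by the defendant's active military service (2020-04-22 to 2020-09-23), pushing the deadline to 2021-10-29.
The other events in the timeline have no effect on the limitation period under the stated rules.
Okafor filed on 2022-01-24, after the 2021-10-29 deadline, so the action is time-barred.

TIME-BARRED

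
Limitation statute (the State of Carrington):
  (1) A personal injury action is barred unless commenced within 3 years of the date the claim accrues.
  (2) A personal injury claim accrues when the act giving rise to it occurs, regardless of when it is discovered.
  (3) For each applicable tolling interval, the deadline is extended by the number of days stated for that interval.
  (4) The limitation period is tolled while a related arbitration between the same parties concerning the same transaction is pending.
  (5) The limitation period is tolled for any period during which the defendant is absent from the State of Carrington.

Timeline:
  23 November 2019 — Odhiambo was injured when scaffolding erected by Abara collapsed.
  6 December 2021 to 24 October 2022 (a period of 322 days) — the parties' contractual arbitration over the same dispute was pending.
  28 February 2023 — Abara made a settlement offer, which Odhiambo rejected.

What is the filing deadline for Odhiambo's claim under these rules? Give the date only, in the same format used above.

11 October 2023

The claim accrued on 23 November 2019, the date of the act.
The untolled deadline — 3 years after 23 November 2019 — is 23 November 2022.
The pending related arbitration from 6 December 2021 to 24 October 2022 tolled the period for 322 days, extending the deadline to 11 October 2023.
None of the other events listed affects the running of the period under the stated rules.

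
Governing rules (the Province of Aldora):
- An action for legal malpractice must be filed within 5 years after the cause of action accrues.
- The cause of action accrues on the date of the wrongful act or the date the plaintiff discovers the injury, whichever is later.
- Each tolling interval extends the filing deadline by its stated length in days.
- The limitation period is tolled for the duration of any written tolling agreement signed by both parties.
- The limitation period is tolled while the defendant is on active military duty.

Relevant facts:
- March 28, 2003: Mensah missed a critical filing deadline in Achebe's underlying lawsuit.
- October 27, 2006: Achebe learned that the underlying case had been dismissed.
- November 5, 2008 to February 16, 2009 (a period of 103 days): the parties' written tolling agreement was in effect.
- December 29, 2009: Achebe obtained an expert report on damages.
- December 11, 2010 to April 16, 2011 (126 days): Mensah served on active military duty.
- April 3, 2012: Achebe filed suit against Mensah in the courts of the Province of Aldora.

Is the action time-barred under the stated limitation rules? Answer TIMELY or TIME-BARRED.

The claim accrued on October 27, 2006 — the later of the March 28, 2003 act and the October 27, 2006 discovery.
Adding the 5 years base period to October 27, 2006 gives a deadline of October 27, 2011, before any tolling.
The written tolling agreement from November 5, 2008 to February 16, 2009 tolled the period for 103 days, extending the deadline to February 7, 2012.
Because the defendant's active military service ran from December 11, 2010 to April 16, 2011, the deadline is extended by 126 days to June 12, 2012.
Nothing else in the chronology tolls or restarts the period.
Achebe filed on April 3, 2012, before the June 12, 2012 deadline, so the action is timely.

TIMELY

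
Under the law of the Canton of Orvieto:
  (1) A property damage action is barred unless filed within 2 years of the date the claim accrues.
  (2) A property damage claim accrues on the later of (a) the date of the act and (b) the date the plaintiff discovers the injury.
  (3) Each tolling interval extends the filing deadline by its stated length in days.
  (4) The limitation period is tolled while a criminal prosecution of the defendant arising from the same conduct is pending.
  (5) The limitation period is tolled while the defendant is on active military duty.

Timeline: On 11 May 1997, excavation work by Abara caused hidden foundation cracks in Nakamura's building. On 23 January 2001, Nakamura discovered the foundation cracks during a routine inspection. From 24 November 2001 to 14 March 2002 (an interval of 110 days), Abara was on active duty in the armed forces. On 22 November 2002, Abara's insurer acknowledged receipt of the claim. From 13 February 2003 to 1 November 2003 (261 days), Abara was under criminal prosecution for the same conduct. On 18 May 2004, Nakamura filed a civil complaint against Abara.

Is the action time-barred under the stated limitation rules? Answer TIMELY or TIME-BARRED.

The claim accrued on 23 January 2001 — the later of the 11 May 1997 act and the 23 January 2001 discovery.
The untolled deadline — 2 years after 23 January 2001 — is 23 January 2003.
The defendant's active military service from 24 November 2001 to 14 March 2002 tolled the period for 110 days, extending the deadline to 13 May 2003.
The pending criminal prosecution from 13 February 2003 to 1 November 2003 tolled the period for 261 days, extending the deadline to 29 January 2004.
The other events in the timeline have no effect on the limitation period under the stated rules.
Filing on 18 May 2004 missed the 29 January 2004 deadline — the action is time-barred.

TIME-BARRED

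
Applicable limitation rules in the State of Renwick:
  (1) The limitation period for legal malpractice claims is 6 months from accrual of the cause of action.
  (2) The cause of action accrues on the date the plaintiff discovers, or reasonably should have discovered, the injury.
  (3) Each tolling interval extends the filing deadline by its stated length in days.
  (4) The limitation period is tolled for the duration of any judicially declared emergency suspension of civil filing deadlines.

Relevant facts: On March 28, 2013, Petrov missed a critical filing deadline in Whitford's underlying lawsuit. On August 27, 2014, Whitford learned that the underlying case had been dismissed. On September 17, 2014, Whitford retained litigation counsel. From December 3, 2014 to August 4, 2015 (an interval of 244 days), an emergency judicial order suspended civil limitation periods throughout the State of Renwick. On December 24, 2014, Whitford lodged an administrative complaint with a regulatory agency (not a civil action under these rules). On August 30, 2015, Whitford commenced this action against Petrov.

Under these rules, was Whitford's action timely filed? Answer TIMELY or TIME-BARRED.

TIMELY

The claim did not accrue until Whitford discovered the injury on August 27, 2014; the March 28, 2013 act date does not start the clock under the stated rule.
Adding the 6 months base period to August 27, 2014 gives a deadline of February 27, 2015, before any tolling.
Because the emergency suspension of filing deadlines ran from December 3, 2014 to August 4, 2015, the deadline is extended by 244 days to October 29, 2015.
Nothing else in the chronology tolls or restarts the period.
The August 30, 2015 filing precedes the October 29, 2015 deadline; the claim is timely.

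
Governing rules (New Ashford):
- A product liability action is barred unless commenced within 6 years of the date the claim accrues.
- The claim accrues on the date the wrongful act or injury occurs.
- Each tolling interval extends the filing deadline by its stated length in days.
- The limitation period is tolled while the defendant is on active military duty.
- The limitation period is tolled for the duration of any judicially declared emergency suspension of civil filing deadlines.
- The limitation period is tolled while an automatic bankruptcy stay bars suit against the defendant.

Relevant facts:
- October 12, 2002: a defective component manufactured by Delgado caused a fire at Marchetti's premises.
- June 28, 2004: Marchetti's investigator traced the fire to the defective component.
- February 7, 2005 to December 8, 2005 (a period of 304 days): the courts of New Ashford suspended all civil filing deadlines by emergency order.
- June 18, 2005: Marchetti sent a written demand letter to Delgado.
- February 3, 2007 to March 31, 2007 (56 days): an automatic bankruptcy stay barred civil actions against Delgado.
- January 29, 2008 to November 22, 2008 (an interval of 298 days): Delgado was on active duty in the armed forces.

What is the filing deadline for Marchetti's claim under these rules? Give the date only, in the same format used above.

August 1, 2010

Because the rule ties accrual to occurrence, the claim accrued on October 12, 2002, not on the June 28, 2004 discovery date.
The untolled deadline — 6 years after October 12, 2002 — is October 12, 2008.
The period was tolled for 304 days by the emergency suspension of filing deadlines (February 7, 2005 to December 8, 2005), pushing the deadline to August 12, 2009.
Because the automatic bankruptcy stay ran from February 3, 2007 to March 31, 2007, the deadline is extended by 56 days to October 7, 2009.
The period was tolled for 298 days by the defendant's active military service (January 29, 2008 to November 22, 2008), pushing the deadline to August 1, 2010.
Nothing else in the chronology tolls or restarts the period.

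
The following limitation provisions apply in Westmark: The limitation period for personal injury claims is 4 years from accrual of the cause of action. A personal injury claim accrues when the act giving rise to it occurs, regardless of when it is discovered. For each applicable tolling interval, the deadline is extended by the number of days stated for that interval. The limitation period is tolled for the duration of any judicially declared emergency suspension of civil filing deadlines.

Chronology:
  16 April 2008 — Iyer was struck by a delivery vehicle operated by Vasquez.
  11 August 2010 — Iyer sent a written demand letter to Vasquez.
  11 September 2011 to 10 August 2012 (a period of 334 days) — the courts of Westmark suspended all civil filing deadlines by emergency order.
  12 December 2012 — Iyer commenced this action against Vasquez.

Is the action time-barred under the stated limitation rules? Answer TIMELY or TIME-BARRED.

The cause of action accrued on 16 April 2008, the date of the act.
Adding the 4 years base period to 16 April 2008 gives a deadline of 16 April 2012, before any tolling.
The emergency suspension of filing deadlines from 11 September 2011 to 10 August 2012 tolled the period for 334 days, extending the deadline to 16 March 2013.
Nothing else in the chronology tolls or restarts the period.
The 12 December 2012 filing precedes the 16 March 2013 deadline; the claim is timely.

TIMELY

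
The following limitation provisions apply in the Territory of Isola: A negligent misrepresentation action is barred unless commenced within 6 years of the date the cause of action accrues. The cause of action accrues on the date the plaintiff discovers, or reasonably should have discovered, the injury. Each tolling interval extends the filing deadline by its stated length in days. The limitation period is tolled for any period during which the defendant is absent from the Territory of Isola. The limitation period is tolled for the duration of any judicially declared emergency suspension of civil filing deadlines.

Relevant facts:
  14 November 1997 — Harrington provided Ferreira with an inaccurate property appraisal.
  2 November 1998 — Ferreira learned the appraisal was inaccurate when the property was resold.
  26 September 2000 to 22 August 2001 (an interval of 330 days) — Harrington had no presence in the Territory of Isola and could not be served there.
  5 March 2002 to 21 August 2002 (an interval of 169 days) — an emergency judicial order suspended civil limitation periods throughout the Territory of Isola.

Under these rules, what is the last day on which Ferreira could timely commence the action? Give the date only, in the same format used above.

Accrual is tied to discovery, so the period began on 2 November 1998 rather than on 14 November 1997 when the act occurred.
Adding the 6 years base period to 2 November 1998 gives a deadline of 2 November 2004, before any tolling.
The period was tolled for 330 days by the defendant's absence from the jurisdiction (26 September 2000 to 22 August 2001), pushing the deadline to 28 September 2005.
Because the emergency suspension of filing deadlines ran from 5 March 2002 to 21 August 2002, the deadline is extended by 169 days to 16 March 2006.

16 March 2006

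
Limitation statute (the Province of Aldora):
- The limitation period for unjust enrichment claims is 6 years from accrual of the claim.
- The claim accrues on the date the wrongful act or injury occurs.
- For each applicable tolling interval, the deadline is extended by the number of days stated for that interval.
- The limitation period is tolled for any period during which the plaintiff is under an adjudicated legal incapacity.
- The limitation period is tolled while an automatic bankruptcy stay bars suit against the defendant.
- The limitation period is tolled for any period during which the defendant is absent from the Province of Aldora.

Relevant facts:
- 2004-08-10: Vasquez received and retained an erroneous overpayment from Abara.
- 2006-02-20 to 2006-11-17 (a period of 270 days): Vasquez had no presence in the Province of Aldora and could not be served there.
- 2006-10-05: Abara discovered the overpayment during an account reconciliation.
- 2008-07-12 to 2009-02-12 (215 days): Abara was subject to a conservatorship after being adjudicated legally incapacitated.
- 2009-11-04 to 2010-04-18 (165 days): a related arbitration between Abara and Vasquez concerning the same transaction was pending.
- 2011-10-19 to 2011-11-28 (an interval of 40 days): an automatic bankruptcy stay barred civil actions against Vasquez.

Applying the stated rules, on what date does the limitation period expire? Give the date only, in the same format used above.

Because the rule ties accrual to occurrence, the claim accrued on 2004-08-10, not on the 2006-10-05 discovery date.
6 years from 2004-08-10 is 2010-08-10.
The period was tolled for 270 days by the defendant's absence from the jurisdiction (2006-02-20 to 2006-11-17), pushing the deadline to 2011-05-07.
The plaintiff's legal incapacity from 2008-07-12 to 2009-02-12 tolled the period for 215 days, extending the deadline to 2011-12-08.
The automatic bankruptcy stay from 2011-10-19 to 2011-11-28 tolled the period for 40 days, extending the deadline to 2012-01-17.
No stated provision tolls the period for a pending arbitration, so the interval from 2009-11-04 to 2010-04-18 has no effect on the deadline.

2012-01-17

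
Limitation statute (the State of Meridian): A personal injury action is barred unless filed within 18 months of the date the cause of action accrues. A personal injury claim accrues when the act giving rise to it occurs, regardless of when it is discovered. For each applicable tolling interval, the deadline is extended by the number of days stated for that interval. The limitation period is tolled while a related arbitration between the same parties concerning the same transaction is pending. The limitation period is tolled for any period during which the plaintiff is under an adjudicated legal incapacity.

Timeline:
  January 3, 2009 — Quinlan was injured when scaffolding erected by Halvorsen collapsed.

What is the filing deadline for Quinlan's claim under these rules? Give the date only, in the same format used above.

July 3, 2010

The limitation period began to run on January 3, 2009.
Adding the 18 months base period to January 3, 2009 gives a deadline of July 3, 2010, before any tolling.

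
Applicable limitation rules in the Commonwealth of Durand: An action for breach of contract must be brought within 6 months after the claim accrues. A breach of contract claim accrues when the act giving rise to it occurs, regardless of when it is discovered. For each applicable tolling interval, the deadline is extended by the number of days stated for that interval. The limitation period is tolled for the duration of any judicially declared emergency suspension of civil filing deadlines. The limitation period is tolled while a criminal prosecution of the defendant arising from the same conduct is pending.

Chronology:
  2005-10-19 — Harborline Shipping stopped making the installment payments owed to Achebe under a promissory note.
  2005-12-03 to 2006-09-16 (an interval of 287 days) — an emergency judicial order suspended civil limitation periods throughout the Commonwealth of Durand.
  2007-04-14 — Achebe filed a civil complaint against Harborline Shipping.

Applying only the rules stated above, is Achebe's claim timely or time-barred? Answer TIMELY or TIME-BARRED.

TIME-BARRED

The claim accrued on 2005-10-19, the date of the act.
The untolled deadline — 6 months after 2005-10-19 — is 2006-04-19.
The emergency suspension of filing deadlines from 2005-12-03 to 2006-09-16 tolled the period for 287 days, extending the deadline to 2007-01-31.
Achebe filed on 2007-04-14, after the 2007-01-31 deadline, so the action is time-barred.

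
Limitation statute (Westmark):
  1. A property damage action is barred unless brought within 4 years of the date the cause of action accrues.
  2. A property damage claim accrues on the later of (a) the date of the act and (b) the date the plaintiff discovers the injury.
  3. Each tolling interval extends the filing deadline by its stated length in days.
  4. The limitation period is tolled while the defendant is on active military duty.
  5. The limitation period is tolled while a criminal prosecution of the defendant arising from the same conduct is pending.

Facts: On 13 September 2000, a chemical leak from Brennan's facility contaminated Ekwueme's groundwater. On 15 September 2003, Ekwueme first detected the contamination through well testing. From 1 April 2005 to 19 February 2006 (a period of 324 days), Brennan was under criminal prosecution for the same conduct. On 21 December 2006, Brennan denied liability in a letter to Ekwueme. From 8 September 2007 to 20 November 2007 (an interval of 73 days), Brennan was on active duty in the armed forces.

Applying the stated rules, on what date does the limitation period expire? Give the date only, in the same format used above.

16 October 2008

The claim accrued on 15 September 2003 — the later of the 13 September 2000 act and the 15 September 2003 discovery.
Adding the 4 years base period to 15 September 2003 gives a deadline of 15 September 2007, before any tolling.
The period was tolled for 324 days by the pending criminal prosecution (1 April 2005 to 19 February 2006), pushing the deadline to 4 August 2008.
The defendant's active military service from 8 September 2007 to 20 November 2007 tolled the period for 73 days, extending the deadline to 16 October 2008.
None of the other events listed affects the running of the period under the stated rules.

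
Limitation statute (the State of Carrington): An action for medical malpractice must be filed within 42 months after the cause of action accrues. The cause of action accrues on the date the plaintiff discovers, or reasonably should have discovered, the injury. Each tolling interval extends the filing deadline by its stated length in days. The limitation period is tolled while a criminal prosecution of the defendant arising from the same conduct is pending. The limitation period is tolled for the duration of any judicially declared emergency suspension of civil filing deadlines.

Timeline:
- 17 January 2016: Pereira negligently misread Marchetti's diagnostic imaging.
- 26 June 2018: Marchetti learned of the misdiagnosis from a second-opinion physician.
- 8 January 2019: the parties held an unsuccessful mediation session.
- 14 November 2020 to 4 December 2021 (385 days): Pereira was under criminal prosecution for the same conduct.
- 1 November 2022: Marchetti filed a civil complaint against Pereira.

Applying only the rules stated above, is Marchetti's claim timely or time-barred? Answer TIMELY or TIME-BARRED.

The claim did not accrue until Marchetti discovered the injury on 26 June 2018; the 17 January 2016 act date does not start the clock under the stated rule.
The untolled deadline — 42 months after 26 June 2018 — is 26 December 2021.
The pending criminal prosecution from 14 November 2020 to 4 December 2021 tolled the period for 385 days, extending the deadline to 15 January 2023.
The other events in the timeline have no effect on the limitation period under the stated rules.
Marchetti filed on 1 November 2022, before the 15 January 2023 deadline, so the action is timely.

TIMELY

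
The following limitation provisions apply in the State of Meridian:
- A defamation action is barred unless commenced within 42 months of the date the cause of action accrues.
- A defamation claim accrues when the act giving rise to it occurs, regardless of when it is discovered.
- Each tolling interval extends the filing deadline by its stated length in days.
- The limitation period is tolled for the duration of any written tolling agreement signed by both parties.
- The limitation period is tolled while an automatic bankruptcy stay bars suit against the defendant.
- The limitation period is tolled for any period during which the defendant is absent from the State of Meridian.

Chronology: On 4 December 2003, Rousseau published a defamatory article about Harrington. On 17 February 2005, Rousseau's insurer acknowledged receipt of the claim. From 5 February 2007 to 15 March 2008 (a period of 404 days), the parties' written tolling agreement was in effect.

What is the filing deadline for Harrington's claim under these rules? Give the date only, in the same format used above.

The claim accrued on 4 December 2003, when the wrongful act occurred.
42 months from 4 December 2003 is 4 June 2007.
Because the written tolling agreement ran from 5 February 2007 to 15 March 2008, the deadline is extended by 404 days to 12 July 2008.
Nothing else in the chronology tolls or restarts the period.

12 July 2008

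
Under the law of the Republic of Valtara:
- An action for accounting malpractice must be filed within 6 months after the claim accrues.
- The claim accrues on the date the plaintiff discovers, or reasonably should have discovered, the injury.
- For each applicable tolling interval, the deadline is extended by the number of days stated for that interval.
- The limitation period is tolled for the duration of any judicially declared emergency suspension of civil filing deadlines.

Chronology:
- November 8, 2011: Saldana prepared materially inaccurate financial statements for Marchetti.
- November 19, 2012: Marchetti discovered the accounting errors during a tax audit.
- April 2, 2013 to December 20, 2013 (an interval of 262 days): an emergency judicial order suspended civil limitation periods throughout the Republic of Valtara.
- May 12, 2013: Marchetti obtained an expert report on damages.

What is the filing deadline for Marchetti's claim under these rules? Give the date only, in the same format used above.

February 5, 2014

Under the discovery rule, the claim accrued on November 19, 2012, when Marchetti discovered the injury — not on the November 8, 2011 date of the underlying act.
6 months from November 19, 2012 is May 19, 2013.
The period was tolled for 262 days by the emergency suspension of filing deadlines (April 2, 2013 to December 20, 2013), pushing the deadline to February 5, 2014.
None of the other events listed affects the running of the period under the stated rules.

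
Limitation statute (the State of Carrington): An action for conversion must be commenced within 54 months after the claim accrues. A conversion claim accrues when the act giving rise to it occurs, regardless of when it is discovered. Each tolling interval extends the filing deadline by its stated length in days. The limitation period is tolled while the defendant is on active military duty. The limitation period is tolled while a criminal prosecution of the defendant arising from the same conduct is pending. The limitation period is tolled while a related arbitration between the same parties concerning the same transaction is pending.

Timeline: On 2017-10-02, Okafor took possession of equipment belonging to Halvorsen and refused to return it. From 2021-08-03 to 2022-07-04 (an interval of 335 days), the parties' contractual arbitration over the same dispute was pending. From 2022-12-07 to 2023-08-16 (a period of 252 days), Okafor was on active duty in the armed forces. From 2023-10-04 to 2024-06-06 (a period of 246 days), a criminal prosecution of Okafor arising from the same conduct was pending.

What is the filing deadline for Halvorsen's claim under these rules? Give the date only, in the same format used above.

The claim accrued on 2017-10-02, the date of the act.
Adding the 54 months base period to 2017-10-02 gives a deadline of 2022-04-02, before any tolling.
The period was tolled for 335 days by the pending related arbitration (2021-08-03 to 2022-07-04), pushing the deadline to 2023-03-03.
Because the defendant's active military service ran from 2022-12-07 to 2023-08-16, the deadline is extended by 252 days to 2023-11-10.
The period was tolled for 246 days by the pending criminal prosecution (2023-10-04 to 2024-06-06), pushing the deadline to 2024-07-13.

2024-07-13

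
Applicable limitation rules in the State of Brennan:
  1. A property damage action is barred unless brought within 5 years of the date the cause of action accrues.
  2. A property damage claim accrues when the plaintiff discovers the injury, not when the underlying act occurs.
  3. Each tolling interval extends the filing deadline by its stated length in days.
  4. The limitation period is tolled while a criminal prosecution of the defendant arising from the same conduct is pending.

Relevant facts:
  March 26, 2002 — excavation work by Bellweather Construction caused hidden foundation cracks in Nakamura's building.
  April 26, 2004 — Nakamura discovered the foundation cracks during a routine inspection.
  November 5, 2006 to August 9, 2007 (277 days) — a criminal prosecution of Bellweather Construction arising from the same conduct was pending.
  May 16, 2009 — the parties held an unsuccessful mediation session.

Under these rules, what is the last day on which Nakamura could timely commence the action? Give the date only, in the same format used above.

January 28, 2010

The claim did not accrue until Nakamura discovered the injury on April 26, 2004; the March 26, 2002 act date does not start the clock under the stated rule.
5 years from April 26, 2004 is April 26, 2009.
The period was tolled for 277 days by the pending criminal prosecution (November 5, 2006 to August 9, 2007), pushing the deadline to January 28, 2010.
The other events in the timeline have no effect on the limitation period under the stated rules.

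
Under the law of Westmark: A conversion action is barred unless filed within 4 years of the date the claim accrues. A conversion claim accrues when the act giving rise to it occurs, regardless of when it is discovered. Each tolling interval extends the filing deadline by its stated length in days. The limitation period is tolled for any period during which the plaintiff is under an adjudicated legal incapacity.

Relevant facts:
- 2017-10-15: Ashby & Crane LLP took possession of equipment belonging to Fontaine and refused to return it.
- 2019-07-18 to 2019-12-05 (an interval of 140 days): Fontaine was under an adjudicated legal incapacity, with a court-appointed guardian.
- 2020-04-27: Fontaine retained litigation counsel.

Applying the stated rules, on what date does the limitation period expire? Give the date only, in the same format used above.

The claim accrued on 2017-10-15, when the wrongful act occurred.
The untolled deadline — 4 years after 2017-10-15 — is 2021-10-15.
The plaintiff's legal incapacity from 2019-07-18 to 2019-12-05 tolled the period for 140 days, extending the deadline to 2022-03-04.
The other events in the timeline have no effect on the limitation period under the stated rules.

2022-03-04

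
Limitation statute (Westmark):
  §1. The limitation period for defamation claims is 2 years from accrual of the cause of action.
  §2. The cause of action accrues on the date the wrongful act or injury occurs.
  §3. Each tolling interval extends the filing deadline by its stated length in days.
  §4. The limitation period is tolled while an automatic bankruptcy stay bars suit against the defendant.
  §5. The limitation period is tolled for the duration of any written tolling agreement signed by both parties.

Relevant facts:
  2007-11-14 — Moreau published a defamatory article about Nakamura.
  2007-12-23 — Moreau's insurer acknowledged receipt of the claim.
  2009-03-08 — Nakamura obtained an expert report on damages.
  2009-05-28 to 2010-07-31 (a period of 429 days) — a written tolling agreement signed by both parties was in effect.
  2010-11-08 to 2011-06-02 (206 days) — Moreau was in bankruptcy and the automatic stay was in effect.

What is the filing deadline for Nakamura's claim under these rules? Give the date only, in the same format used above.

2011-08-11

The claim accrued on 2007-11-14, when the wrongful act occurred.
2 years from 2007-11-14 is 2009-11-14.
The written tolling agreement from 2009-05-28 to 2010-07-31 tolled the period for 429 days, extending the deadline to 2011-01-17.
Because the automatic bankruptcy stay ran from 2010-11-08 to 2011-06-02, the deadline is extended by 206 days to 2011-08-11.
None of the other events listed affects the running of the period under the stated rules.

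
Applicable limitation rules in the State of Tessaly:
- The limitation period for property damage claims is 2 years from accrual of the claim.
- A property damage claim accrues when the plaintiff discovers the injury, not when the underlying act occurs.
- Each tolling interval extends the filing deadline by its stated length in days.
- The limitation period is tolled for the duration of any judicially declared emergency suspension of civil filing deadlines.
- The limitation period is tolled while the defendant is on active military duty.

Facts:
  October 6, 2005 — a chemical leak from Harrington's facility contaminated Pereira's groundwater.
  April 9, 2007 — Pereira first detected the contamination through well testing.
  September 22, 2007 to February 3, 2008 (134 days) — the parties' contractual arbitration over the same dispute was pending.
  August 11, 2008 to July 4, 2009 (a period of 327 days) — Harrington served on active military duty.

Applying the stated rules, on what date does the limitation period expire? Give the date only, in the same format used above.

March 2, 2010

Under the discovery rule, the claim accrued on April 9, 2007, when Pereira discovered the injury — not on the October 6, 2005 date of the underlying act.
Adding the 2 years base period to April 9, 2007 gives a deadline of April 9, 2009, before any tolling.
The period was tolled for 327 days by the defendant's active military service (August 11, 2008 to July 4, 2009), pushing the deadline to March 2, 2010.
Although a pending arbitration ran from September 22, 2007 to February 3, 2008, the stated rules do not make that a tolling event, so it is disregarded.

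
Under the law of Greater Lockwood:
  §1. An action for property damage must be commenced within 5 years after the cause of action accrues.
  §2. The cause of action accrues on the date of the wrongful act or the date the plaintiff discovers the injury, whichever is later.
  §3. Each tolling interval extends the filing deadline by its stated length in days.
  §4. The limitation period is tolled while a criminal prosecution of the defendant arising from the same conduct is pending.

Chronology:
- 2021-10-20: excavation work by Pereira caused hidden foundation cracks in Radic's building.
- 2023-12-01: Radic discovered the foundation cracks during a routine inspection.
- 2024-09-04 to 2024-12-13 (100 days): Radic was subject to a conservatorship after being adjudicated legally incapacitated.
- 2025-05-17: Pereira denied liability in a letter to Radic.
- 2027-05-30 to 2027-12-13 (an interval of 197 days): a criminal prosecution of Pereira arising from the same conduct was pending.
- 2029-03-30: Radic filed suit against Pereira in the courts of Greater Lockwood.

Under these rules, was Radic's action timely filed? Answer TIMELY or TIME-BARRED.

TIMELY

Taking the later of the act (2021-10-20) and discovery (2023-12-01), the claim accrued on 2023-12-01.
Adding the 5 years base period to 2023-12-01 gives a deadline of 2028-12-01, before any tolling.
The pending criminal prosecution from 2027-05-30 to 2027-12-13 tolled the period for 197 days, extending the deadline to 2029-06-16.
The plaintiff's legal incapacity from 2024-09-04 to 2024-12-13 does not toll the period, because no stated rule makes the plaintiff's incapacity a tolling event.
None of the other events listed affects the running of the period under the stated rules.
Filing on 2029-03-30 beat the 2029-06-16 deadline — the action is timely.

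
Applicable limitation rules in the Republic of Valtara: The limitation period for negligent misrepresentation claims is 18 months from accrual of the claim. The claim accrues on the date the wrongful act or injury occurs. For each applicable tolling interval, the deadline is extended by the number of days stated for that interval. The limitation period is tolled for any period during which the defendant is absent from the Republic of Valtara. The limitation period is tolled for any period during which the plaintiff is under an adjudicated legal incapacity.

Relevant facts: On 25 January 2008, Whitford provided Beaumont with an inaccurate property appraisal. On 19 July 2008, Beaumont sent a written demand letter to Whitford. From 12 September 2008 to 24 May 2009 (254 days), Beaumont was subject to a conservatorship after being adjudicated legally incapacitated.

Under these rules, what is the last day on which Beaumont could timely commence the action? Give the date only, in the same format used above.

5 April 2010

The limitation period began to run on 25 January 2008.
18 months from 25 January 2008 is 25 July 2009.
Because the plaintiff's legal incapacity ran from 12 September 2008 to 24 May 2009, the deadline is extended by 254 days to 5 April 2010.
None of the other events listed affects the running of the period under the stated rules.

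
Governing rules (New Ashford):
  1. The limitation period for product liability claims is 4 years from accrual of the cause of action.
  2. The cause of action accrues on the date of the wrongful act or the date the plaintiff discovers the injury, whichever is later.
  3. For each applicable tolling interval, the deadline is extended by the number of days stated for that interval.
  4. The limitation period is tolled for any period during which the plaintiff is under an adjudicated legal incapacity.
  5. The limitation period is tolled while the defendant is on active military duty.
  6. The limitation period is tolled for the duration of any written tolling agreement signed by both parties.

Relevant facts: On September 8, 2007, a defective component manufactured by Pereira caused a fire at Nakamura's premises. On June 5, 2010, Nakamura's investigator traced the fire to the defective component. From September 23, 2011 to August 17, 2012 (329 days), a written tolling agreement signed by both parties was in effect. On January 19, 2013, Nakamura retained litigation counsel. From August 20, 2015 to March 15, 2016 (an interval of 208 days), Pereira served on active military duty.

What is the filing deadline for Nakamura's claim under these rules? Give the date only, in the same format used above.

April 30, 2015

Because discovery on June 5, 2010 post-dates the September 8, 2007 act, accrual under the later-of rule falls on June 5, 2010.
The untolled deadline — 4 years after June 5, 2010 — is June 5, 2014.
Because the written tolling agreement ran from September 23, 2011 to August 17, 2012, the deadline is extended by 329 days to April 30, 2015.
The defendant's active military service starting August 20, 2015 came too late — the period had run on April 30, 2015 — and so does not extend the deadline.
Nothing else in the chronology tolls or restarts the period.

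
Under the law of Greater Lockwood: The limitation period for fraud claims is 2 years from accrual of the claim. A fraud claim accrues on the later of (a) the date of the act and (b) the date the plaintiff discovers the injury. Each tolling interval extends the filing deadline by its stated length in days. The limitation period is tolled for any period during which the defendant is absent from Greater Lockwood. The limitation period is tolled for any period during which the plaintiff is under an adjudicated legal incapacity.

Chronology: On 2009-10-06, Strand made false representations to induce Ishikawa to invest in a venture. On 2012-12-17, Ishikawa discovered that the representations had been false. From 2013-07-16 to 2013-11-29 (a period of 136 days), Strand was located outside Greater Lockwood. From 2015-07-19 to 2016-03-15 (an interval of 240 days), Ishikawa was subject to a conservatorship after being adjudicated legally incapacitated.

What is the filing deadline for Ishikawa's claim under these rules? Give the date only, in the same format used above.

2015-05-02

Taking the later of the act (2009-10-06) and discovery (2012-12-17), the claim accrued on 2012-12-17.
Adding the 2 years base period to 2012-12-17 gives a deadline of 2014-12-17, before any tolling.
The defendant's absence from the jurisdiction from 2013-07-16 to 2013-11-29 tolled the period for 136 days, extending the deadline to 2015-05-02.
By the time the plaintiff's legal incapacity began on 2015-07-19, the limitation period had already expired on 2015-05-02; that interval cannot revive it.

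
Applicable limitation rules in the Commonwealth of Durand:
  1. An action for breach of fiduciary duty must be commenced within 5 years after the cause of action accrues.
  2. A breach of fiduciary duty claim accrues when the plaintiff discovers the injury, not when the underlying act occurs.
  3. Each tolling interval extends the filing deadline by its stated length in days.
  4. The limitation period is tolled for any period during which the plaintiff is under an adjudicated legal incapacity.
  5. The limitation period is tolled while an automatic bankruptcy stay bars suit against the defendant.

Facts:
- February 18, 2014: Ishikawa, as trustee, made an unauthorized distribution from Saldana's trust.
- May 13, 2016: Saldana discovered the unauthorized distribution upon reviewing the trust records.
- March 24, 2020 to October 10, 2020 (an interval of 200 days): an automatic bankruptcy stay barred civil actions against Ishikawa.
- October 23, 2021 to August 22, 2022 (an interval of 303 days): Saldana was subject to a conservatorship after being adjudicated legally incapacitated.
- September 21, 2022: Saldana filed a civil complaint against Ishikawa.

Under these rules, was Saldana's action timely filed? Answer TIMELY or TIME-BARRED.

TIMELY

The claim did not accrue until Saldana discovered the injury on May 13, 2016; the February 18, 2014 act date does not start the clock under the stated rule.
Adding the 5 years base period to May 13, 2016 gives a deadline of May 13, 2021, before any tolling.
Because the automatic bankruptcy stay ran from March 24, 2020 to October 10, 2020, the deadline is extended by 200 days to November 29, 2021.
The plaintiff's legal incapacity from October 23, 2021 to August 22, 2022 tolled the period for 303 days, extending the deadline to September 28, 2022.
The September 21, 2022 filing precedes the September 28, 2022 deadline; the claim is timely.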